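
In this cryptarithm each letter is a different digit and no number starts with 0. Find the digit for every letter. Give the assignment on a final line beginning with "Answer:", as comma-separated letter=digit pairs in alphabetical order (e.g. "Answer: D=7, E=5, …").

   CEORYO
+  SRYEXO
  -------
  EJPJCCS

Step 1. [col 1: O + O ≡ S (mod 10)] column 1 (O + O ≡ S (mod 10), carry-in 0) doesn't pin S yet; pick S=2 and continue. So S=2.
Step 2. [E] adding two 6-digit numbers gives at most 6+1 digits, and here it does — E is that final carry and must be 1 ⇒ E=1.
Step 3. [col 1: O + O ≡ S (mod 10)] in column 1 we have O+O≡S with carry-in 0; given S=2 and digits 1,2 already taken and all letters distinct, that pins O to 6. So O=6.
Step 4. [col 2: Y + X ≡ C (mod 10)] several values work for C in column 2 (Y + X ≡ C (mod 10), carry-in 1); try C=8. So C=8.
Step 5. [col 2: Y + X ≡ C (mod 10)] X=3 is one option consistent with column 2 (Y + X ≡ C (mod 10), carry-in 1) — take it, so X=3.
Step 6. [col 2: Y + X ≡ C (mod 10)] column 2 reads Y+X+carry(1)=C with X=3, C=8; with digits 1,2,3,6,8 already taken and all letters distinct, the only value for Y is 4, so Y=4.
Step 7. [col 3: R + E ≡ C (mod 10)] from column 3 (E=1, C=8, carry-in 0, digits 1,2,3,4,6,8 already taken and all letters distinct): R must equal 7, so R=7.
Step 8. [col 4: O + Y ≡ J (mod 10)] column 4: given O=6, Y=4, carry-in 0, and digits 1,2,3,4,6,7,8 already taken and all letters distinct, O+Y≡J (mod 10) forces J=0, so J=0.
Step 9. [col 5: E + R ≡ P (mod 10)] column 5: given E=1, R=7, carry-in 1, and digits 0,1,2,3,4,6,7,8 already taken and all letters distinct, E+R≡P (mod 10) forces P=9 ⇒ P=9.

Answer: C=8, E=1, J=0, O=6, P=9, R=7, S=2, X=3, Y=4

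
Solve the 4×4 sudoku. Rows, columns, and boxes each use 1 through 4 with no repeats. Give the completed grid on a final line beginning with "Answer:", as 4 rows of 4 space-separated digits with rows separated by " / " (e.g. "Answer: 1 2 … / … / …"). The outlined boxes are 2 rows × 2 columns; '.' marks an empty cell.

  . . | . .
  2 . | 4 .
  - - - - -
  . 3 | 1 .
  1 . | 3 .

Step 1. [r3c1∈{4}] nothing but 4 survives at r3c1. So r3c1=4.
Step 2. [r2c2∈{1}] r2c2 is down to just 1, so r2c2=1.
Step 3. [r3c4∈{2}] r3c4 is down to just 2, so r3c4=2.
Step 4. [r1c1∈{3}] r1c1's peers cover all but 3, so r1c1=3.
Step 5. [r4c4∈{4}] r4c4 has the single candidate 4. So r4c4=4.
Step 6. [r2c4∈{3}] nothing but 3 survives at r2c4. So r2c4=3.
Step 7. [r4c2∈{2}] only 2 remains possible at r4c2. So r4c2=2.
Step 8. [r1c2∈{4}] r1c2 has the single candidate 4, so r1c2=4.
Step 9. [r1c4∈{1}] nothing but 1 survives at r1c4, so r1c4=1.
Step 10. [r1c3∈{2}] r1c3 is down to just 2, so r1c3=2.

Answer: 3 4 2 1 / 2 1 4 3 / 4 3 1 2 / 1 2 3 4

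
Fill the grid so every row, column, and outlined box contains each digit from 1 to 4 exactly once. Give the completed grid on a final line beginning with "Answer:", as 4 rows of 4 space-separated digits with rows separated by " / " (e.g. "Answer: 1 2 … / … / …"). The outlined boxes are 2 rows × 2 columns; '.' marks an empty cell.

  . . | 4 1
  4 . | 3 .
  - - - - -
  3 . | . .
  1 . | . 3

Step 1. [r4c3∈{2}] nothing but 2 survives at r4c3 ⇒ r4c3=2.
Step 2. [r3c2∈{2,4}] in row 3, 2 fits only at r3c2 ⇒ r3c2=2.
Step 3. [r1c2∈{3}] nothing but 3 survives at r1c2 ⇒ r1c2=3.
Step 4. [r3c4∈{4}] nothing but 4 survives at r3c4. So r3c4=4.
Step 5. [r2c2∈{1}] r2c2 is down to just 1. So r2c2=1.
Step 6. [r3c3∈{1}] r3c3's peers cover all but 1. So r3c3=1.
Step 7. [r2c4∈{2}] r2c4 has the single candidate 2. So r2c4=2.
Step 8. [r4c2∈{4}] r4c2's peers cover all but 4, so r4c2=4.
Step 9. [r1c1∈{2}] nothing but 2 survives at r1c1. So r1c1=2.

Answer: 2 3 4 1 / 4 1 3 2 / 3 2 1 4 / 1 4 2 3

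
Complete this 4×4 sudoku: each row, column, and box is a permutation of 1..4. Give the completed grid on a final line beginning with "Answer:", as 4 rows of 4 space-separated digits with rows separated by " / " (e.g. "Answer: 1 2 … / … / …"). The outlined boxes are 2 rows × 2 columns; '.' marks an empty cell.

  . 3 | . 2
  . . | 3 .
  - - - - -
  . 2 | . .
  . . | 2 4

Step 1. [r2c4∈{1}] nothing but 1 survives at r2c4. So r2c4=1.
Step 2. [r3c1∈{1,3,4}] 4 has one home in row 3: r3c1, so r3c1=4.
Step 3. [r4c2∈{1}] nothing but 1 survives at r4c2, so r4c2=1.
Step 4. [r2c1∈{2}] nothing but 2 survives at r2c1, so r2c1=2.
Step 5. [r4c1∈{3}] only 3 remains possible at r4c1 ⇒ r4c1=3.
Step 6. [r3c3∈{1}] only 1 remains possible at r3c3. So r3c3=1.
Step 7. [r2c2∈{4}] r2c2 has the single candidate 4. So r2c2=4.
Step 8. [r3c4∈{3}] only 3 remains possible at r3c4 ⇒ r3c4=3.
Step 9. [r1c3∈{4}] r1c3's peers cover all but 4, so r1c3=4.
Step 10. [r1c1∈{1}] r1c1 has the single candidate 1 ⇒ r1c1=1.

Answer: 1 3 4 2 / 2 4 3 1 / 4 2 1 3 / 3 1 2 4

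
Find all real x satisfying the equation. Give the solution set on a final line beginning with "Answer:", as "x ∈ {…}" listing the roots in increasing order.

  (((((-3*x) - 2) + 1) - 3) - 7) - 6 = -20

Step 1. [(((((-3*x) - 2) + 1) - 3) - 7) - 6 = -20] -6 is outermost — add 6 both sides, so sub: ((((-3*x) - 2) + 1) - 3) - 7 = -14.
Step 2. [((((-3*x) - 2) + 1) - 3) - 7 = -14] the outer -7 inverts by adding 7. So sub: (((-3*x) - 2) + 1) - 3 = -7.
Step 3. [(((-3*x) - 2) + 1) - 3 = -7] add 3: x sits inside (… - 3), so sub: ((-3*x) - 2) + 1 = -4.
Step 4. [((-3*x) - 2) + 1 = -4] 1 comes off first (subtract 1) ⇒ sub: (-3*x) - 2 = -5.
Step 5. [(-3*x) - 2 = -5] add 2: x sits inside (… - 2) ⇒ sub: -3*x = -3.
Step 6. [-3*x = -3] LHS = -3·(…); ÷-3 both sides, so div: x = 1.

Answer: x ∈ {1}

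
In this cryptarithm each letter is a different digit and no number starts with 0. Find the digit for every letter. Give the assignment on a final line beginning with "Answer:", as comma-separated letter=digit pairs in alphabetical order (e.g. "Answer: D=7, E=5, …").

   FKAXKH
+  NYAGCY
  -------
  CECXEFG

Step 1. [C] C is the leading digit of a 7-digit sum of two 6-digit numbers; the final carry is exactly 1, so C=1.
Step 2. [col 1: H + Y ≡ G (mod 10)] column 1 (H + Y ≡ G (mod 10), carry-in 0) doesn't pin G yet; pick G=7 and continue ⇒ G=7.
Step 3. [col 1: H + Y ≡ G (mod 10)] column 1 (H + Y ≡ G (mod 10), carry-in 0) doesn't pin Y yet; pick Y=8 and continue ⇒ Y=8.
Step 4. [col 1: H + Y ≡ G (mod 10)] column 1 reads H+Y+carry(0)=G with Y=8, G=7; with digits 1,7,8 already taken and all letters distinct, the only value for H is 9. So H=9.
Step 5. [col 2: K + C ≡ F (mod 10)] K=2 is one option consistent with column 2 (K + C ≡ F (mod 10), carry-in 1) — take it ⇒ K=2.
Step 6. [col 2: K + C ≡ F (mod 10)] column 2: given K=2, C=1, carry-in 1, and digits 1,2,7,8,9 already taken and all letters distinct, K+C≡F (mod 10) forces F=4. So F=4.
Step 7. [col 3: X + G ≡ E (mod 10)] several values work for X in column 3 (X + G ≡ E (mod 10), carry-in 0); try X=3. So X=3.
Step 8. [col 3: X + G ≡ E (mod 10)] in column 3 we have X+G≡E with carry-in 0; given X=3, G=7 and digits 1,2,3,4,7,8,9 already taken and all letters distinct, that pins E to 0, so E=0.
Step 9. [col 4: A + A ≡ X (mod 10)] from column 4 (X=3, carry-in 1, digits 0,1,2,3,4,7,8,9 already taken and all letters distinct): A must equal 6. So A=6.
Step 10. [col 6: F + N ≡ E (mod 10)] column 6 reads F+N+carry(1)=E with F=4, E=0; with digits 0,1,2,3,4,6,7,8,9 already taken and all letters distinct, the only value for N is 5 ⇒ N=5.

Answer: A=6, C=1, E=0, F=4, G=7, H=9, K=2, N=5, X=3, Y=8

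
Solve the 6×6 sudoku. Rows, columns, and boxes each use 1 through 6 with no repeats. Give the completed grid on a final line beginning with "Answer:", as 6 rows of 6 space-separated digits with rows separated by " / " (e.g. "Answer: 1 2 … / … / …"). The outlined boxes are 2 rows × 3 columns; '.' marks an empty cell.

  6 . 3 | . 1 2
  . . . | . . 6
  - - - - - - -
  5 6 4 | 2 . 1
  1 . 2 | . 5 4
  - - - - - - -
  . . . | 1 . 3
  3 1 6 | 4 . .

Step 1. [r1c2∈{4,5}] across row 1, 4 lands solely at r1c2 ⇒ r1c2=4.
Step 2. [r3c5∈{3}] nothing but 3 survives at r3c5, so r3c5=3.
Step 3. [r2c1∈{2}] nothing but 2 survives at r2c1. So r2c1=2.
Step 4. [r2c2∈{5}] nothing but 5 survives at r2c2. So r2c2=5.
Step 5. [r5c5∈{2,6}] r5c5 is the only open cell in row 5 admitting 6, so r5c5=6.
Step 6. [r2c5∈{4}] r2c5 is down to just 4, so r2c5=4.
Step 7. [r5c3∈{5}] only 5 remains possible at r5c3 ⇒ r5c3=5.
Step 8. [r6c5∈{2}] nothing but 2 survives at r6c5 ⇒ r6c5=2.
Step 9. [r2c3∈{1}] r2c3 is down to just 1. So r2c3=1.
Step 10. [r4c4∈{6}] nothing but 6 survives at r4c4. So r4c4=6.
Step 11. [r4c2∈{3}] r4c2's peers cover all but 3. So r4c2=3.
Step 12. [r5c2∈{2}] r5c2 is down to just 2. So r5c2=2.
Step 13. [r5c1∈{4}] nothing but 4 survives at r5c1, so r5c1=4.
Step 14. [r1c4∈{5}] r1c4's peers cover all but 5. So r1c4=5.
Step 15. [r6c6∈{5}] nothing but 5 survives at r6c6, so r6c6=5.
Step 16. [r2c4∈{3}] r2c4's peers cover all but 3, so r2c4=3.

Answer: 6 4 3 5 1 2 / 2 5 1 3 4 6 / 5 6 4 2 3 1 / 1 3 2 6 5 4 / 4 2 5 1 6 3 / 3 1 6 4 2 5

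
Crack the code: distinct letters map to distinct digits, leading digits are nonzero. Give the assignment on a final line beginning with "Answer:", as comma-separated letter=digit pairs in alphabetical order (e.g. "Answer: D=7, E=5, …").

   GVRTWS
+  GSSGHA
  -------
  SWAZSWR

Step 1. [col 1: S + A ≡ R (mod 10)] no forcing yet in column 1 (carry-in 0); S=1 is free and consistent — try it ⇒ S=1.
Step 2. [col 1: S + A ≡ R (mod 10)] no forcing yet in column 1 (carry-in 0); A=4 is free and consistent — try it ⇒ A=4.
Step 3. [col 1: S + A ≡ R (mod 10)] in column 1 we have S+A≡R with carry-in 0; given S=1, A=4 and digits 1,4 already taken and all letters distinct, that pins R to 5, so R=5.
Step 4. [col 2: W + H ≡ W (mod 10)] in column 2 we have W+H≡W with carry-in 0; given nothing yet and digits 1,4,5 already taken and all letters distinct, that pins H to 0. So H=0.
Step 5. [col 2: W + H ≡ W (mod 10)] no forcing yet in column 2 (carry-in 0); W=8 is free and consistent — try it. So W=8.
Step 6. [col 3: T + G ≡ S (mod 10)] several values work for G in column 3 (T + G ≡ S (mod 10), carry-in 0); try G=9 ⇒ G=9.
Step 7. [col 3: T + G ≡ S (mod 10)] in column 3 we have T+G≡S with carry-in 0; given G=9, S=1 and digits 0,1,4,5,8,9 already taken and all letters distinct, that pins T to 2 ⇒ T=2.
Step 8. [col 4: R + S ≡ Z (mod 10)] from column 4 (R=5, S=1, carry-in 1, digits 0,1,2,4,5,8,9 already taken and all letters distinct): Z must equal 7, so Z=7.
Step 9. [col 5: V + S ≡ A (mod 10)] column 5 reads V+S+carry(0)=A with S=1, A=4; with digits 0,1,2,4,5,7,8,9 already taken and all letters distinct, the only value for V is 3 ⇒ V=3.

Answer: A=4, G=9, H=0, R=5, S=1, T=2, V=3, W=8, Z=7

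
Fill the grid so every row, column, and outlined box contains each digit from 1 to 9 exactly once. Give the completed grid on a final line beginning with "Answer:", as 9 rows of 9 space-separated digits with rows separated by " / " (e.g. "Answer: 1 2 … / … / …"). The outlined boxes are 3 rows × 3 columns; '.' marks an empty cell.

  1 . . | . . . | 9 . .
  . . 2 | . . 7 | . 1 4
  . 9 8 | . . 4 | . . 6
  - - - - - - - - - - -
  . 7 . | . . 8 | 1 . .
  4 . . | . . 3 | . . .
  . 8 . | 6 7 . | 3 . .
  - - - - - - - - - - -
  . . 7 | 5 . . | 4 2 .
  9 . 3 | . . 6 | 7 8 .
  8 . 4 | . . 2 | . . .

Step 1. [r1c6∈{5}] r1c6 has the single candidate 5 ⇒ r1c6=5.
Step 2. [r1c3∈{6}] r1c3 is down to just 6. So r1c3=6.
Step 3. [r7c5∈{1,3,8,9}] in row 7, 8 fits only at r7c5 ⇒ r7c5=8.
Step 4. [r4c1∈{2,3,5,6}] 3 has one home in row 4: r4c1, so r4c1=3.
Step 5. [r5c2∈{1,2,5,6}] r5c2 is the only open cell in box 4 admitting 6. So r5c2=6.
Step 6. [r7c9∈{1,3,9}] r7c9 is the only open cell in row 7 admitting 3 ⇒ r7c9=3.
Step 7. [r4c8∈{4,5,6,9}] in row 4, 6 fits only at r4c8 ⇒ r4c8=6.
Step 8. [r2c1∈{5}] r2c1's peers cover all but 5 ⇒ r2c1=5.
Step 9. [r7c6∈{1,9}] in row 7, 9 fits only at r7c6, so r7c6=9.
Step 10. [r2c7∈{8}] r2c7's peers cover all but 8 ⇒ r2c7=8.
Step 11. [r5c9∈{2,5,7,8,9}] row 5 places 8 nowhere but r5c9, so r5c9=8.
Step 12. [r5c8∈{5,7,9}] across row 5, 7 lands solely at r5c8 ⇒ r5c8=7.
Step 13. [r1c8∈{3}] r1c8 has the single candidate 3. So r1c8=3.
Step 14. [r1c5∈{2}] nothing but 2 survives at r1c5. So r1c5=2.
Step 15. [r6c6∈{1}] r6c6 is down to just 1. So r6c6=1.
Step 16. [r3c8∈{5}] r3c8's peers cover all but 5. So r3c8=5.
Step 17. [r9c4∈{1,3,7}] row 9 places 7 nowhere but r9c4, so r9c4=7.
Step 18. [r9c5∈{1,3}] row 9 places 3 nowhere but r9c5, so r9c5=3.
Step 19. [r7c2∈{1}] r7c2 has the single candidate 1 ⇒ r7c2=1.
Step 20. [r9c9∈{1,5,9}] across row 9, 1 lands solely at r9c9 ⇒ r9c9=1.
Step 21. [r8c9∈{5}] r8c9 has the single candidate 5 ⇒ r8c9=5.
Step 22. [r5c7∈{2,5}] col 7 places 5 nowhere but r5c7. So r5c7=5.
Step 23. [r5c5∈{9}] r5c5 has the single candidate 9 ⇒ r5c5=9.
Step 24. [r4c5∈{4,5}] r4c5 is the only open cell in col 5 admitting 5. So r4c5=5.
Step 25. [r4c3∈{9}] only 9 remains possible at r4c3, so r4c3=9.
Step 26. [r8c5∈{1,4}] col 5 places 4 nowhere but r8c5. So r8c5=4.
Step 27. [r3c4∈{1,3}] r3c4 is the only open cell in row 3 admitting 3, so r3c4=3.
Step 28. [r4c9∈{2}] r4c9 is down to just 2, so r4c9=2.
Step 29. [r9c8∈{9}] r9c8 is down to just 9, so r9c8=9.
Step 30. [r6c8∈{4}] r6c8 has the single candidate 4. So r6c8=4.
Step 31. [r1c9∈{7}] r1c9 is down to just 7 ⇒ r1c9=7.
Step 32. [r8c4∈{1}] r8c4's peers cover all but 1, so r8c4=1.
Step 33. [r3c7∈{2}] r3c7's peers cover all but 2. So r3c7=2.
Step 34. [r6c9∈{9}] r6c9 has the single candidate 9, so r6c9=9.
Step 35. [r1c4∈{8}] r1c4 is down to just 8. So r1c4=8.
Step 36. [r1c2∈{4}] r1c2 is down to just 4 ⇒ r1c2=4.
Step 37. [r9c7∈{6}] only 6 remains possible at r9c7, so r9c7=6.
Step 38. [r2c5∈{6}] r2c5 is down to just 6. So r2c5=6.
Step 39. [r2c4∈{9}] only 9 remains possible at r2c4, so r2c4=9.
Step 40. [r2c2∈{3}] only 3 remains possible at r2c2. So r2c2=3.
Step 41. [r3c1∈{7}] nothing but 7 survives at r3c1. So r3c1=7.
Step 42. [r7c1∈{6}] only 6 remains possible at r7c1. So r7c1=6.
Step 43. [r6c1∈{2}] r6c1 has the single candidate 2 ⇒ r6c1=2.
Step 44. [r5c3∈{1}] r5c3 is down to just 1, so r5c3=1.
Step 45. [r3c5∈{1}] only 1 remains possible at r3c5. So r3c5=1.
Step 46. [r5c4∈{2}] r5c4's peers cover all but 2, so r5c4=2.
Step 47. [r4c4∈{4}] r4c4 is down to just 4. So r4c4=4.
Step 48. [r6c3∈{5}] only 5 remains possible at r6c3, so r6c3=5.
Step 49. [r8c2∈{2}] nothing but 2 survives at r8c2 ⇒ r8c2=2.
Step 50. [r9c2∈{5}] only 5 remains possible at r9c2. So r9c2=5.

Answer: 1 4 6 8 2 5 9 3 7 / 5 3 2 9 6 7 8 1 4 / 7 9 8 3 1 4 2 5 6 / 3 7 9 4 5 8 1 6 2 / 4 6 1 2 9 3 5 7 8 / 2 8 5 6 7 1 3 4 9 / 6 1 7 5 8 9 4 2 3 / 9 2 3 1 4 6 7 8 5 / 8 5 4 7 3 2 6 9 1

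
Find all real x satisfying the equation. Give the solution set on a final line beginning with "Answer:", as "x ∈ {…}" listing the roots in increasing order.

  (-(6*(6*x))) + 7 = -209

Step 1. [(-(6*(6*x))) + 7 = -209] subtract 7: x sits inside (… + 7), so sub: -(6*(6*x)) = -216.
Step 2. [-(6*(6*x)) = -216] LHS negated; negate both sides ⇒ neg: 6*(6*x) = 216.
Step 3. [6*(6*x) = 216] leading coefficient 6: divide by 6 ⇒ div: 6*x = 36.
Step 4. [6*x = 36] leading coefficient 6: divide by 6 ⇒ div: x = 6.

Answer: x ∈ {6}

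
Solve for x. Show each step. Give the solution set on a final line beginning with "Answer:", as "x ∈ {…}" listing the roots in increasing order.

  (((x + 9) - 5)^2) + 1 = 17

Step 1. [(((x + 9) - 5)^2) + 1 = 17] subtract 1: x sits inside (… + 1) ⇒ sub: ((x + 9) - 5)^2 = 16.
Step 2. [((x + 9) - 5)^2 = 16] LHS squared, RHS 16 ≥ 0: apply √ (±), so sqrt: (x + 9) - 5 = 4 or -4.
Step 3. [(x + 9) - 5 = 4 or -4] add 5: x sits inside (… - 5), so sub: x + 9 = 9 or 1.
Step 4. [x + 9 = 9 or 1] the outer +9 inverts by subtracting 9, so sub: x = 0 or -8.

Answer: x ∈ {-8, 0}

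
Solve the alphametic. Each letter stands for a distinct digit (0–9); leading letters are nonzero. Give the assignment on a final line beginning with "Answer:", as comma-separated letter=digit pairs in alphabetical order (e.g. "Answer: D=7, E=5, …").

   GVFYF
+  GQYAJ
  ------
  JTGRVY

Step 1. [col 1: F + J ≡ Y (mod 10)] F=4 is one option consistent with column 1 (F + J ≡ Y (mod 10), carry-in 0) — take it ⇒ F=4.
Step 2. [col 1: F + J ≡ Y (mod 10)] J=1 is one option consistent with column 1 (F + J ≡ Y (mod 10), carry-in 0) — take it. So J=1.
Step 3. [col 1: F + J ≡ Y (mod 10)] in column 1 we have F+J≡Y with carry-in 0; given F=4, J=1 and digits 1,4 already taken and all letters distinct, that pins Y to 5, so Y=5.
Step 4. [col 2: Y + A ≡ V (mod 10)] several values work for A in column 2 (Y + A ≡ V (mod 10), carry-in 0); try A=7, so A=7.
Step 5. [col 2: Y + A ≡ V (mod 10)] column 2 reads Y+A+carry(0)=V with Y=5, A=7; with digits 1,4,5,7 already taken and all letters distinct, the only value for V is 2, so V=2.
Step 6. [col 3: F + Y ≡ R (mod 10)] in column 3 we have F+Y≡R with carry-in 1; given F=4, Y=5 and digits 1,2,4,5,7 already taken and all letters distinct, that pins R to 0 ⇒ R=0.
Step 7. [col 4: V + Q ≡ G (mod 10)] column 4 (V + Q ≡ G (mod 10), carry-in 1) doesn't pin Q yet; pick Q=6 and continue, so Q=6.
Step 8. [col 4: V + Q ≡ G (mod 10)] from column 4 (V=2, Q=6, carry-in 1, digits 0,1,2,4,5,6,7 already taken and all letters distinct): G must equal 9. So G=9.
Step 9. [col 5: G + G ≡ T (mod 10)] in column 5 we have G+G≡T with carry-in 0; given G=9 and digits 0,1,2,4,5,6,7,9 already taken and all letters distinct, that pins T to 8 ⇒ T=8.

Answer: A=7, F=4, G=9, J=1, Q=6, R=0, T=8, V=2, Y=5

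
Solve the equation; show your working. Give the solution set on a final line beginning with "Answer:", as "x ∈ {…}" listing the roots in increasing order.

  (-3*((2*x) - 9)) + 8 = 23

Step 1. [(-3*((2*x) - 9)) + 8 = 23] subtract 8: x sits inside (… + 8), so sub: -3*((2*x) - 9) = 15.
Step 2. [-3*((2*x) - 9) = 15] LHS = -3·(…); ÷-3 both sides ⇒ div: (2*x) - 9 = -5.
Step 3. [(2*x) - 9 = -5] 9 comes off first (add 9), so sub: 2*x = 4.
Step 4. [2*x = 4] 2·(inner) — divide through by 2. So div: x = 2.

Answer: x ∈ {2}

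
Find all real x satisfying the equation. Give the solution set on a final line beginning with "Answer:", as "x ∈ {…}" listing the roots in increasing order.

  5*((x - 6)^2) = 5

Step 1. [5*((x - 6)^2) = 5] LHS = 5·(…); ÷5 both sides, so div: (x - 6)^2 = 1.
Step 2. [(x - 6)^2 = 1] 1 ≥ 0, LHS is (·)² — take ±√, so sqrt: x - 6 = 1 or -1.
Step 3. [x - 6 = 1 or -1] peel the -6: add 6 from each side. So sub: x = 7 or 5.

Answer: x ∈ {5, 7}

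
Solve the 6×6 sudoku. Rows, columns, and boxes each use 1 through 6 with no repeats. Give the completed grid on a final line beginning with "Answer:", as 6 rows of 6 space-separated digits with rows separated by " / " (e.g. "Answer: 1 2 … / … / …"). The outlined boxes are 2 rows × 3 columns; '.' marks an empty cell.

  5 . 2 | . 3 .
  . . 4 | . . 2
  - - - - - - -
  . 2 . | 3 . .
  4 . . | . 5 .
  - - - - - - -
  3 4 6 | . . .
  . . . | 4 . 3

Step 1. [r6c5∈{1,2,6}] 6 has one home in row 6: r6c5, so r6c5=6.
Step 2. [r2c5∈{1}] r2c5 has the single candidate 1, so r2c5=1.
Step 3. [r2c1∈{6}] only 6 remains possible at r2c1, so r2c1=6.
Step 4. [r3c6∈{1,4,6}] r3c6 is the only open cell in row 3 admitting 6 ⇒ r3c6=6.
Step 5. [r4c6∈{1}] r4c6's peers cover all but 1, so r4c6=1.
Step 6. [r3c3∈{1,5}] r3c3 is the only open cell in row 3 admitting 5 ⇒ r3c3=5.
Step 7. [r5c4∈{1,2,5}] r5c4 is the only open cell in row 5 admitting 1, so r5c4=1.
Step 8. [r6c3∈{1}] nothing but 1 survives at r6c3. So r6c3=1.
Step 9. [r4c3∈{3}] r4c3's peers cover all but 3. So r4c3=3.
Step 10. [r5c5∈{2}] r5c5 is down to just 2, so r5c5=2.
Step 11. [r1c6∈{4}] r1c6 has the single candidate 4. So r1c6=4.
Step 12. [r4c4∈{2}] r4c4 is down to just 2 ⇒ r4c4=2.
Step 13. [r4c2∈{6}] only 6 remains possible at r4c2 ⇒ r4c2=6.
Step 14. [r3c1∈{1}] r3c1's peers cover all but 1, so r3c1=1.
Step 15. [r6c2∈{5}] r6c2's peers cover all but 5. So r6c2=5.
Step 16. [r2c4∈{5}] nothing but 5 survives at r2c4. So r2c4=5.
Step 17. [r1c2∈{1}] r1c2 is down to just 1. So r1c2=1.
Step 18. [r1c4∈{6}] r1c4 has the single candidate 6 ⇒ r1c4=6.
Step 19. [r2c2∈{3}] r2c2 has the single candidate 3, so r2c2=3.
Step 20. [r3c5∈{4}] r3c5 has the single candidate 4, so r3c5=4.
Step 21. [r6c1∈{2}] r6c1 has the single candidate 2, so r6c1=2.
Step 22. [r5c6∈{5}] r5c6 is down to just 5 ⇒ r5c6=5.

Answer: 5 1 2 6 3 4 / 6 3 4 5 1 2 / 1 2 5 3 4 6 / 4 6 3 2 5 1 / 3 4 6 1 2 5 / 2 5 1 4 6 3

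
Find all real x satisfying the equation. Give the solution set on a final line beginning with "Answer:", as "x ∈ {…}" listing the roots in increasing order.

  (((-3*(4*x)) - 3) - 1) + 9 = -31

Step 1. [(((-3*(4*x)) - 3) - 1) + 9 = -31] the outer +9 inverts by subtracting 9. So sub: ((-3*(4*x)) - 3) - 1 = -40.
Step 2. [((-3*(4*x)) - 3) - 1 = -40] -1 is outermost — add 1 both sides. So sub: (-3*(4*x)) - 3 = -39.
Step 3. [(-3*(4*x)) - 3 = -39] -3 | LHS and -3 | -39: pull -3 out, so factor: (4*x) + 1 = 13.
Step 4. [(4*x) + 1 = 13] 1 comes off first (subtract 1). So sub: 4*x = 12.
Step 5. [4*x = 12] 4 out front; divide by 4, so div: x = 3.

Answer: x ∈ {3}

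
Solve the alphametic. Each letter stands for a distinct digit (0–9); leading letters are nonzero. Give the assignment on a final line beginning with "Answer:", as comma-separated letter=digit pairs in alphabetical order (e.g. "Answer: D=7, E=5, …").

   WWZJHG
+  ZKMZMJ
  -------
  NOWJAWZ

Step 1. [col 1: G + J ≡ Z (mod 10)] several values work for G in column 1 (G + J ≡ Z (mod 10), carry-in 0); try G=7. So G=7.
Step 2. [col 1: G + J ≡ Z (mod 10)] no forcing yet in column 1 (carry-in 0); J=8 is free and consistent — try it. So J=8.
Step 3. [col 1: G + J ≡ Z (mod 10)] in column 1 we have G+J≡Z with carry-in 0; given G=7, J=8 and digits 7,8 already taken and all letters distinct, that pins Z to 5, so Z=5.
Step 4. [N] the sum has 7 digits but both addends have 6; that extra leading digit N is the final carry, namely 1, so N=1.
Step 5. [col 2: H + M ≡ W (mod 10)] H=6 is one option consistent with column 2 (H + M ≡ W (mod 10), carry-in 1) — take it ⇒ H=6.
Step 6. [col 2: H + M ≡ W (mod 10)] no forcing yet in column 2 (carry-in 1); M=2 is free and consistent — try it ⇒ M=2.
Step 7. [col 2: H + M ≡ W (mod 10)] column 2: given H=6, M=2, carry-in 1, and digits 1,2,5,6,7,8 already taken and all letters distinct, H+M≡W (mod 10) forces W=9 ⇒ W=9.
Step 8. [col 3: J + Z ≡ A (mod 10)] column 3 reads J+Z+carry(0)=A with J=8, Z=5; with digits 1,2,5,6,7,8,9 already taken and all letters distinct, the only value for A is 3, so A=3.
Step 9. [col 5: W + K ≡ W (mod 10)] column 5: given W=9, carry-in 0, and digits 1,2,3,5,6,7,8,9 already taken and all letters distinct, W+K≡W (mod 10) forces K=0 ⇒ K=0.
Step 10. [col 6: W + Z ≡ O (mod 10)] in column 6 we have W+Z≡O with carry-in 0; given W=9, Z=5 and digits 0,1,2,3,5,6,7,8,9 already taken and all letters distinct, that pins O to 4. So O=4.

Answer: A=3, G=7, H=6, J=8, K=0, M=2, N=1, O=4, W=9, Z=5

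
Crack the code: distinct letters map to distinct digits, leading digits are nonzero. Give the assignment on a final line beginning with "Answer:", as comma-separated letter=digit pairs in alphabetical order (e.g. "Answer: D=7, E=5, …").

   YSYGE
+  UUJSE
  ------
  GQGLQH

Step 1. [col 1: E + E ≡ H (mod 10)] several values work for H in column 1 (E + E ≡ H (mod 10), carry-in 0); try H=4, so H=4.
Step 2. [G] adding two 5-digit numbers gives at most 5+1 digits, and here it does — G is that final carry and must be 1. So G=1.
Step 3. [col 1: E + E ≡ H (mod 10)] column 1 (E + E ≡ H (mod 10), carry-in 0) doesn't pin E yet; pick E=7 and continue. So E=7.
Step 4. [col 2: G + S ≡ Q (mod 10)] several values work for Q in column 2 (G + S ≡ Q (mod 10), carry-in 1); try Q=0, so Q=0.
Step 5. [col 2: G + S ≡ Q (mod 10)] column 2: given G=1, Q=0, carry-in 1, and digits 0,1,4,7 already taken and all letters distinct, G+S≡Q (mod 10) forces S=8 ⇒ S=8.
Step 6. [col 3: Y + J ≡ L (mod 10)] column 3 (Y + J ≡ L (mod 10), carry-in 1) doesn't pin J yet; pick J=2 and continue, so J=2.
Step 7. [col 3: Y + J ≡ L (mod 10)] several values work for L in column 3 (Y + J ≡ L (mod 10), carry-in 1); try L=9. So L=9.
Step 8. [col 3: Y + J ≡ L (mod 10)] column 3: given J=2, L=9, carry-in 1, and digits 0,1,2,4,7,8,9 already taken and all letters distinct, Y+J≡L (mod 10) forces Y=6. So Y=6.
Step 9. [col 4: S + U ≡ G (mod 10)] column 4: given S=8, G=1, carry-in 0, and digits 0,1,2,4,6,7,8,9 already taken and all letters distinct, S+U≡G (mod 10) forces U=3, so U=3.

Answer: E=7, G=1, H=4, J=2, L=9, Q=0, S=8, U=3, Y=6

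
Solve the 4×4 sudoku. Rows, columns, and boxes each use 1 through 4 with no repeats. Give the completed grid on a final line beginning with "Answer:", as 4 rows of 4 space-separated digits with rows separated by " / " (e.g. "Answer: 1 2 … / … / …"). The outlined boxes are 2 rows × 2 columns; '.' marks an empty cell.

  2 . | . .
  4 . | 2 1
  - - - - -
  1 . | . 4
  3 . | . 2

Step 1. [r1c4∈{3}] r1c4 is down to just 3. So r1c4=3.
Step 2. [r3c2∈{2}] nothing but 2 survives at r3c2. So r3c2=2.
Step 3. [r2c2∈{3}] r2c2 has the single candidate 3 ⇒ r2c2=3.
Step 4. [r4c3∈{1}] r4c3 has the single candidate 1. So r4c3=1.
Step 5. [r1c3∈{4}] nothing but 4 survives at r1c3. So r1c3=4.
Step 6. [r4c2∈{4}] only 4 remains possible at r4c2, so r4c2=4.
Step 7. [r1c2∈{1}] r1c2's peers cover all but 1, so r1c2=1.
Step 8. [r3c3∈{3}] nothing but 3 survives at r3c3, so r3c3=3.

Answer: 2 1 4 3 / 4 3 2 1 / 1 2 3 4 / 3 4 1 2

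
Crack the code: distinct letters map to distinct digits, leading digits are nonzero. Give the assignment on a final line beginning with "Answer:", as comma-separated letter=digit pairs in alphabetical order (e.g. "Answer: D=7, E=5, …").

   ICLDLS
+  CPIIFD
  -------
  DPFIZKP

Step 1. [col 1: S + D ≡ P (mod 10)] no forcing yet in column 1 (carry-in 0); D=1 is free and consistent — try it. So D=1.
Step 2. [col 1: S + D ≡ P (mod 10)] column 1 (S + D ≡ P (mod 10), carry-in 0) doesn't pin P yet; pick P=6 and continue, so P=6.
Step 3. [col 1: S + D ≡ P (mod 10)] column 1: given D=1, P=6, carry-in 0, and digits 1,6 already taken and all letters distinct, S+D≡P (mod 10) forces S=5, so S=5.
Step 4. [col 2: L + F ≡ K (mod 10)] no forcing yet in column 2 (carry-in 0); K=3 is free and consistent — try it ⇒ K=3.
Step 5. [col 2: L + F ≡ K (mod 10)] column 2 (L + F ≡ K (mod 10), carry-in 0) doesn't pin L yet; pick L=9 and continue, so L=9.
Step 6. [col 2: L + F ≡ K (mod 10)] column 2 reads L+F+carry(0)=K with L=9, K=3; with digits 1,3,5,6,9 already taken and all letters distinct, the only value for F is 4. So F=4.
Step 7. [col 3: D + I ≡ Z (mod 10)] Z=0 is one option consistent with column 3 (D + I ≡ Z (mod 10), carry-in 1) — take it ⇒ Z=0.
Step 8. [col 3: D + I ≡ Z (mod 10)] column 3 reads D+I+carry(1)=Z with D=1, Z=0; with digits 0,1,3,4,5,6,9 already taken and all letters distinct, the only value for I is 8, so I=8.
Step 9. [col 5: C + P ≡ F (mod 10)] column 5: given P=6, F=4, carry-in 1, and digits 0,1,3,4,5,6,8,9 already taken and all letters distinct, C+P≡F (mod 10) forces C=7. So C=7.

Answer: C=7, D=1, F=4, I=8, K=3, L=9, P=6, S=5, Z=0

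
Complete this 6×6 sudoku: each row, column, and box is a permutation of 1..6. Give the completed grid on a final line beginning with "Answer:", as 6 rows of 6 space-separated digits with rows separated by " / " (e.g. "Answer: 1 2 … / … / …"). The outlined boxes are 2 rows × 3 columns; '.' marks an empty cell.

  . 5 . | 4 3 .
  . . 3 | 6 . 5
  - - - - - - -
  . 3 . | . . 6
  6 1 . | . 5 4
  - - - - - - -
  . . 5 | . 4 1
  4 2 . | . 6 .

Step 1. [r4c3∈{2}] r4c3's peers cover all but 2 ⇒ r4c3=2.
Step 2. [r2c5∈{1,2}] box 2 places 1 nowhere but r2c5, so r2c5=1.
Step 3. [r1c1∈{1,2}] col 1 places 1 nowhere but r1c1. So r1c1=1.
Step 4. [r6c6∈{3}] r6c6 is down to just 3 ⇒ r6c6=3.
Step 5. [r3c5∈{2}] r3c5 is down to just 2, so r3c5=2.
Step 6. [r3c3∈{4}] r3c3's peers cover all but 4, so r3c3=4.
Step 7. [r6c4∈{5}] r6c4 is down to just 5, so r6c4=5.
Step 8. [r3c4∈{1}] only 1 remains possible at r3c4. So r3c4=1.
Step 9. [r1c6∈{2}] only 2 remains possible at r1c6. So r1c6=2.
Step 10. [r5c1∈{3}] r5c1 is down to just 3. So r5c1=3.
Step 11. [r3c1∈{5}] nothing but 5 survives at r3c1 ⇒ r3c1=5.
Step 12. [r1c3∈{6}] r1c3 has the single candidate 6. So r1c3=6.
Step 13. [r5c2∈{6}] r5c2's peers cover all but 6. So r5c2=6.
Step 14. [r4c4∈{3}] r4c4 is down to just 3, so r4c4=3.
Step 15. [r6c3∈{1}] only 1 remains possible at r6c3. So r6c3=1.
Step 16. [r5c4∈{2}] r5c4's peers cover all but 2. So r5c4=2.
Step 17. [r2c2∈{4}] r2c2 has the single candidate 4, so r2c2=4.
Step 18. [r2c1∈{2}] only 2 remains possible at r2c1 ⇒ r2c1=2.

Answer: 1 5 6 4 3 2 / 2 4 3 6 1 5 / 5 3 4 1 2 6 / 6 1 2 3 5 4 / 3 6 5 2 4 1 / 4 2 1 5 6 3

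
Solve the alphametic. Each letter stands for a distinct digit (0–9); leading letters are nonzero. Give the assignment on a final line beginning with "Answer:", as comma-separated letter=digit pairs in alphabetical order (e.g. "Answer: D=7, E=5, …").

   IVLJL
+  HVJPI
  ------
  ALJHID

Step 1. [col 1: L + I ≡ D (mod 10)] several values work for D in column 1 (L + I ≡ D (mod 10), carry-in 0); try D=0. So D=0.
Step 2. [col 1: L + I ≡ D (mod 10)] several values work for I in column 1 (L + I ≡ D (mod 10), carry-in 0); try I=7 ⇒ I=7.
Step 3. [col 1: L + I ≡ D (mod 10)] from column 1 (I=7, D=0, carry-in 0, digits 0,7 already taken and all letters distinct): L must equal 3. So L=3.
Step 4. [col 2: J + P ≡ I (mod 10)] column 2 (J + P ≡ I (mod 10), carry-in 1) doesn't pin J yet; pick J=2 and continue ⇒ J=2.
Step 5. [A] the sum has 6 digits but both addends have 5; that extra leading digit A is the final carry, namely 1 ⇒ A=1.
Step 6. [col 2: J + P ≡ I (mod 10)] column 2: given J=2, I=7, carry-in 1, and digits 0,1,2,3,7 already taken and all letters distinct, J+P≡I (mod 10) forces P=4, so P=4.
Step 7. [col 3: L + J ≡ H (mod 10)] in column 3 we have L+J≡H with carry-in 0; given L=3, J=2 and digits 0,1,2,3,4,7 already taken and all letters distinct, that pins H to 5, so H=5.
Step 8. [col 4: V + V ≡ J (mod 10)] column 4 reads V+V+carry(0)=J with J=2; with digits 0,1,2,3,4,5,7 already taken and all letters distinct, the only value for V is 6. So V=6.

Answer: A=1, D=0, H=5, I=7, J=2, L=3, P=4, V=6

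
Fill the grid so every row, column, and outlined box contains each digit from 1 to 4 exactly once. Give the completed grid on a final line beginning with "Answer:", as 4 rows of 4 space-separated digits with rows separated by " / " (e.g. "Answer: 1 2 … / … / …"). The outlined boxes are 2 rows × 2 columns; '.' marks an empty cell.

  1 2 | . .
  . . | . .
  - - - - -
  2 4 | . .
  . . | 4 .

Step 1. [r1c3∈{3}] nothing but 3 survives at r1c3 ⇒ r1c3=3.
Step 2. [r3c3∈{1}] r3c3's peers cover all but 1. So r3c3=1.
Step 3. [r4c1∈{3}] r4c1's peers cover all but 3, so r4c1=3.
Step 4. [r2c4∈{1,2,4}] row 2 places 1 nowhere but r2c4. So r2c4=1.
Step 5. [r2c1∈{4}] r2c1 has the single candidate 4 ⇒ r2c1=4.
Step 6. [r2c2∈{3}] r2c2's peers cover all but 3. So r2c2=3.
Step 7. [r3c4∈{3}] only 3 remains possible at r3c4 ⇒ r3c4=3.
Step 8. [r4c2∈{1}] nothing but 1 survives at r4c2. So r4c2=1.
Step 9. [r2c3∈{2}] r2c3 is down to just 2 ⇒ r2c3=2.
Step 10. [r4c4∈{2}] r4c4's peers cover all but 2, so r4c4=2.
Step 11. [r1c4∈{4}] r1c4 is down to just 4, so r1c4=4.

Answer: 1 2 3 4 / 4 3 2 1 / 2 4 1 3 / 3 1 4 2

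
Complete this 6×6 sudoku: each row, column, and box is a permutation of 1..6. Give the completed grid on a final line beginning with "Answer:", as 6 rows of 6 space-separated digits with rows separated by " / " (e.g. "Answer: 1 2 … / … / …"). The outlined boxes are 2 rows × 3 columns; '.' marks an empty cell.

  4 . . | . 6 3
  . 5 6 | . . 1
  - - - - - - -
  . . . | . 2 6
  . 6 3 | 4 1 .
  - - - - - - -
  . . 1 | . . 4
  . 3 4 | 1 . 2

Step 1. [r3c3∈{5}] nothing but 5 survives at r3c3, so r3c3=5.
Step 2. [r5c4∈{3,5,6}] r5c4 is the only open cell in col 4 admitting 6. So r5c4=6.
Step 3. [r1c3∈{2}] r1c3 has the single candidate 2, so r1c3=2.
Step 4. [r6c5∈{5}] only 5 remains possible at r6c5, so r6c5=5.
Step 5. [r3c2∈{1,4}] in row 3, 4 fits only at r3c2 ⇒ r3c2=4.
Step 6. [r4c1∈{2}] r4c1's peers cover all but 2 ⇒ r4c1=2.
Step 7. [r5c2∈{2}] r5c2 has the single candidate 2, so r5c2=2.
Step 8. [r3c4∈{3}] only 3 remains possible at r3c4, so r3c4=3.
Step 9. [r1c4∈{5}] r1c4 has the single candidate 5, so r1c4=5.
Step 10. [r2c5∈{4}] r2c5 is down to just 4, so r2c5=4.
Step 11. [r1c2∈{1}] r1c2 has the single candidate 1 ⇒ r1c2=1.
Step 12. [r5c5∈{3}] only 3 remains possible at r5c5. So r5c5=3.
Step 13. [r3c1∈{1}] r3c1's peers cover all but 1, so r3c1=1.
Step 14. [r5c1∈{5}] only 5 remains possible at r5c1 ⇒ r5c1=5.
Step 15. [r6c1∈{6}] r6c1 is down to just 6 ⇒ r6c1=6.
Step 16. [r2c4∈{2}] r2c4 has the single candidate 2 ⇒ r2c4=2.
Step 17. [r4c6∈{5}] r4c6's peers cover all but 5. So r4c6=5.
Step 18. [r2c1∈{3}] r2c1 has the single candidate 3, so r2c1=3.

Answer: 4 1 2 5 6 3 / 3 5 6 2 4 1 / 1 4 5 3 2 6 / 2 6 3 4 1 5 / 5 2 1 6 3 4 / 6 3 4 1 5 2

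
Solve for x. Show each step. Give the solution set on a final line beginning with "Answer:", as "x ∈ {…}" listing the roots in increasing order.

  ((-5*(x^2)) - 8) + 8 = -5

Step 1. [((-5*(x^2)) - 8) + 8 = -5] the outer +8 inverts by subtracting 8, so sub: (-5*(x^2)) - 8 = -13.
Step 2. [(-5*(x^2)) - 8 = -13] peel the -8: add 8 from each side, so sub: -5*(x^2) = -5.
Step 3. [-5*(x^2) = -5] divide by the outer -5, so div: x^2 = 1.
Step 4. [x^2 = 1] √ both sides: 1 ≥ 0 gives two branches. So sqrt: x = 1 or -1.

Answer: x ∈ {-1, 1}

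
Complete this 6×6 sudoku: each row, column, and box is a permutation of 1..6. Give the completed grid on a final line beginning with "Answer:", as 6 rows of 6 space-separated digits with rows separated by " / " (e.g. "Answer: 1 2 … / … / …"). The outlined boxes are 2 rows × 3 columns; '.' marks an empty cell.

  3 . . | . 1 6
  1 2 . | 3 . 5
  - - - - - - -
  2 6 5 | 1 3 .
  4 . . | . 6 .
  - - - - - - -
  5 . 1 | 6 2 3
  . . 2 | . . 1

Step 1. [r1c3∈{4}] nothing but 4 survives at r1c3 ⇒ r1c3=4.
Step 2. [r6c4∈{4,5}] across col 4, 4 lands solely at r6c4, so r6c4=4.
Step 3. [r4c4∈{2,5}] across row 4, 5 lands solely at r4c4 ⇒ r4c4=5.
Step 4. [r4c2∈{1,3}] r4c2 is the only open cell in row 4 admitting 1. So r4c2=1.
Step 5. [r6c5∈{5}] nothing but 5 survives at r6c5 ⇒ r6c5=5.
Step 6. [r6c1∈{6}] r6c1's peers cover all but 6 ⇒ r6c1=6.
Step 7. [r3c6∈{4}] r3c6 is down to just 4. So r3c6=4.
Step 8. [r4c3∈{3}] r4c3 has the single candidate 3 ⇒ r4c3=3.
Step 9. [r2c5∈{4}] r2c5 has the single candidate 4. So r2c5=4.
Step 10. [r2c3∈{6}] r2c3 has the single candidate 6. So r2c3=6.
Step 11. [r6c2∈{3}] r6c2 has the single candidate 3. So r6c2=3.
Step 12. [r1c2∈{5}] r1c2's peers cover all but 5. So r1c2=5.
Step 13. [r4c6∈{2}] r4c6 is down to just 2. So r4c6=2.
Step 14. [r1c4∈{2}] only 2 remains possible at r1c4 ⇒ r1c4=2.
Step 15. [r5c2∈{4}] r5c2 is down to just 4. So r5c2=4.

Answer: 3 5 4 2 1 6 / 1 2 6 3 4 5 / 2 6 5 1 3 4 / 4 1 3 5 6 2 / 5 4 1 6 2 3 / 6 3 2 4 5 1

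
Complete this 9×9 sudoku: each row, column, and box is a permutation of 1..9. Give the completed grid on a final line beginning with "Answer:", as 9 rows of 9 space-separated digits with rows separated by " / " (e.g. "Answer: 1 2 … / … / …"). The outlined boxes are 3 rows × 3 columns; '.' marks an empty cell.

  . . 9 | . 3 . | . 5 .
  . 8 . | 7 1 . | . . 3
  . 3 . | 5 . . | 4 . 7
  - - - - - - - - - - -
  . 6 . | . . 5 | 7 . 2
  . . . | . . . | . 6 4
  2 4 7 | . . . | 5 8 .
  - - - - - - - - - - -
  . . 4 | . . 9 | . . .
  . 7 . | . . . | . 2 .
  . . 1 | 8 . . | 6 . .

Step 1. [r3c5∈{2,6,8,9}] across box 2, 9 lands solely at r3c5. So r3c5=9.
Step 2. [r9c8∈{3,4,7,9}] col 8 places 4 nowhere but r9c8, so r9c8=4.
Step 3. [r3c8∈{1}] nothing but 1 survives at r3c8. So r3c8=1.
Step 4. [r3c1∈{6}] only 6 remains possible at r3c1 ⇒ r3c1=6.
Step 5. [r2c6∈{2,4,6}] r2c6 is the only open cell in row 2 admitting 6. So r2c6=6.
Step 6. [r8c3∈{3,5,6,8}] in col 3, 6 fits only at r8c3. So r8c3=6.
Step 7. [r3c6∈{2,8}] r3c6 is the only open cell in row 3 admitting 8, so r3c6=8.
Step 8. [r2c1∈{4,5}] r2c1 is the only open cell in row 2 admitting 4, so r2c1=4.
Step 9. [r2c3∈{2,5}] row 2 places 5 nowhere but r2c3. So r2c3=5.
Step 10. [r2c8∈{9}] nothing but 9 survives at r2c8. So r2c8=9.
Step 11. [r4c8∈{3}] only 3 remains possible at r4c8. So r4c8=3.
Step 12. [r4c3∈{8}] nothing but 8 survives at r4c3. So r4c3=8.
Step 13. [r5c3∈{3}] r5c3's peers cover all but 3, so r5c3=3.
Step 14. [r4c5∈{4}] only 4 remains possible at r4c5, so r4c5=4.
Step 15. [r8c5∈{5}] r8c5 is down to just 5 ⇒ r8c5=5.
Step 16. [r6c5∈{6}] nothing but 6 survives at r6c5, so r6c5=6.
Step 17. [r7c4∈{1,2,3,6}] r7c4 is the only open cell in row 7 admitting 6 ⇒ r7c4=6.
Step 18. [r5c5∈{2,7,8}] row 5 places 8 nowhere but r5c5, so r5c5=8.
Step 19. [r5c6∈{1,2,7}] in row 5, 7 fits only at r5c6. So r5c6=7.
Step 20. [r5c4∈{1,2,9}] across row 5, 2 lands solely at r5c4. So r5c4=2.
Step 21. [r1c6∈{2,4}] r1c6 is the only open cell in box 2 admitting 2, so r1c6=2.
Step 22. [r9c6∈{3}] r9c6 is down to just 3, so r9c6=3.
Step 23. [r6c6∈{1}] r6c6 is down to just 1, so r6c6=1.
Step 24. [r5c7∈{1,9}] in box 6, 1 fits only at r5c7. So r5c7=1.
Step 25. [r8c7∈{3,8,9}] r8c7 is the only open cell in col 7 admitting 9, so r8c7=9.
Step 26. [r9c9∈{5}] nothing but 5 survives at r9c9. So r9c9=5.
Step 27. [r9c1∈{9}] r9c1 is down to just 9. So r9c1=9.
Step 28. [r8c1∈{3,8}] row 8 places 3 nowhere but r8c1, so r8c1=3.
Step 29. [r8c9∈{1,8}] r8c9 is the only open cell in row 8 admitting 8, so r8c9=8.
Step 30. [r9c5∈{2,7}] row 9 places 7 nowhere but r9c5, so r9c5=7.
Step 31. [r5c1∈{5}] only 5 remains possible at r5c1 ⇒ r5c1=5.
Step 32. [r6c9∈{9}] r6c9 is down to just 9 ⇒ r6c9=9.
Step 33. [r8c6∈{4}] r8c6 has the single candidate 4. So r8c6=4.
Step 34. [r9c2∈{2}] only 2 remains possible at r9c2, so r9c2=2.
Step 35. [r1c2∈{1}] r1c2's peers cover all but 1, so r1c2=1.
Step 36. [r3c3∈{2}] r3c3 has the single candidate 2, so r3c3=2.
Step 37. [r4c1∈{1}] only 1 remains possible at r4c1. So r4c1=1.
Step 38. [r2c7∈{2}] r2c7 is down to just 2 ⇒ r2c7=2.
Step 39. [r7c9∈{1}] r7c9's peers cover all but 1, so r7c9=1.
Step 40. [r7c5∈{2}] nothing but 2 survives at r7c5, so r7c5=2.
Step 41. [r7c1∈{8}] r7c1's peers cover all but 8, so r7c1=8.
Step 42. [r6c4∈{3}] r6c4 is down to just 3. So r6c4=3.
Step 43. [r7c8∈{7}] r7c8's peers cover all but 7. So r7c8=7.
Step 44. [r5c2∈{9}] r5c2 has the single candidate 9 ⇒ r5c2=9.
Step 45. [r8c4∈{1}] r8c4 is down to just 1 ⇒ r8c4=1.
Step 46. [r1c1∈{7}] nothing but 7 survives at r1c1, so r1c1=7.
Step 47. [r4c4∈{9}] r4c4 is down to just 9. So r4c4=9.
Step 48. [r1c7∈{8}] r1c7 is down to just 8 ⇒ r1c7=8.
Step 49. [r1c4∈{4}] nothing but 4 survives at r1c4. So r1c4=4.
Step 50. [r7c2∈{5}] r7c2 has the single candidate 5 ⇒ r7c2=5.
Step 51. [r1c9∈{6}] only 6 remains possible at r1c9. So r1c9=6.
Step 52. [r7c7∈{3}] only 3 remains possible at r7c7, so r7c7=3.

Answer: 7 1 9 4 3 2 8 5 6 / 4 8 5 7 1 6 2 9 3 / 6 3 2 5 9 8 4 1 7 / 1 6 8 9 4 5 7 3 2 / 5 9 3 2 8 7 1 6 4 / 2 4 7 3 6 1 5 8 9 / 8 5 4 6 2 9 3 7 1 / 3 7 6 1 5 4 9 2 8 / 9 2 1 8 7 3 6 4 5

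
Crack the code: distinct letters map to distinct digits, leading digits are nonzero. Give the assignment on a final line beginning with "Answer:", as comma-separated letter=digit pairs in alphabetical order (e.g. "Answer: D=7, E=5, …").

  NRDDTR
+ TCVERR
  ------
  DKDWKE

Step 1. [col 1: R + R ≡ E (mod 10)] no forcing yet in column 1 (carry-in 0); R=1 is free and consistent — try it. So R=1.
Step 2. [col 1: R + R ≡ E (mod 10)] column 1: given R=1, carry-in 0, and digits 1 already taken and all letters distinct, R+R≡E (mod 10) forces E=2. So E=2.
Step 3. [col 2: T + R ≡ K (mod 10)] column 2 (T + R ≡ K (mod 10), carry-in 0) doesn't pin T yet; pick T=5 and continue, so T=5.
Step 4. [col 2: T + R ≡ K (mod 10)] in column 2 we have T+R≡K with carry-in 0; given T=5, R=1 and digits 1,2,5 already taken and all letters distinct, that pins K to 6 ⇒ K=6.
Step 5. [col 3: D + E ≡ W (mod 10)] no forcing yet in column 3 (carry-in 0); D=8 is free and consistent — try it. So D=8.
Step 6. [col 3: D + E ≡ W (mod 10)] in column 3 we have D+E≡W with carry-in 0; given D=8, E=2 and digits 1,2,5,6,8 already taken and all letters distinct, that pins W to 0 ⇒ W=0.
Step 7. [col 4: D + V ≡ D (mod 10)] in column 4 we have D+V≡D with carry-in 1; given D=8 and digits 0,1,2,5,6,8 already taken and all letters distinct, that pins V to 9, so V=9.
Step 8. [col 5: R + C ≡ K (mod 10)] in column 5 we have R+C≡K with carry-in 1; given R=1, K=6 and digits 0,1,2,5,6,8,9 already taken and all letters distinct, that pins C to 4. So C=4.
Step 9. [col 6: N + T ≡ D (mod 10)] from column 6 (T=5, D=8, carry-in 0, digits 0,1,2,4,5,6,8,9 already taken and all letters distinct): N must equal 3, so N=3.

Answer: C=4, D=8, E=2, K=6, N=3, R=1, T=5, V=9, W=0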